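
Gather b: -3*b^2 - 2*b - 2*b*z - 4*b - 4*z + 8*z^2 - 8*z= -3*b^2 + b*(-2*z - 6) + 8*z^2 - 12*z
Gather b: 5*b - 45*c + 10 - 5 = 5*b - 45*c + 5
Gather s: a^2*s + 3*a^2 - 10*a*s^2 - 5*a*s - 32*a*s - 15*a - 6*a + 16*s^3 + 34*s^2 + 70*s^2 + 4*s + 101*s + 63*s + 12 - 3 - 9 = 3*a^2 - 21*a + 16*s^3 + s^2*(104 - 10*a) + s*(a^2 - 37*a + 168)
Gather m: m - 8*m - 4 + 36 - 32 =-7*m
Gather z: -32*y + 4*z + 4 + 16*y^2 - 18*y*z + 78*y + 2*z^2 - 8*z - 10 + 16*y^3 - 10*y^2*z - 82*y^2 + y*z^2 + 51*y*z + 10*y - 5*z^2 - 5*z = 16*y^3 - 66*y^2 + 56*y + z^2*(y - 3) + z*(-10*y^2 + 33*y - 9) - 6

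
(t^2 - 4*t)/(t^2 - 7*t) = (t - 4)/(t - 7)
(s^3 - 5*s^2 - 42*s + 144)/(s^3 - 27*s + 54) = (s - 8)/(s - 3)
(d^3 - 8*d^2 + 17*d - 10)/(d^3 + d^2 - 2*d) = (d^2 - 7*d + 10)/(d*(d + 2))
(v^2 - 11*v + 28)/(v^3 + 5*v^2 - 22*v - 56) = (v - 7)/(v^2 + 9*v + 14)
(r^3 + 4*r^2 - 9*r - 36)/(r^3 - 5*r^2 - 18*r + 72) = (r + 3)/(r - 6)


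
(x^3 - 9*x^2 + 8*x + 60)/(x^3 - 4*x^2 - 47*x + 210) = (x + 2)/(x + 7)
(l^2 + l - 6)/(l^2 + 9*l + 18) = (l - 2)/(l + 6)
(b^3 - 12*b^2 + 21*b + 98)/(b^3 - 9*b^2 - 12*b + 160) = (b^3 - 12*b^2 + 21*b + 98)/(b^3 - 9*b^2 - 12*b + 160)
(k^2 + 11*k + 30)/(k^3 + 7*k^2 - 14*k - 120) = 1/(k - 4)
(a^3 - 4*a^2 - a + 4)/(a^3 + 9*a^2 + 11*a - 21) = (a^2 - 3*a - 4)/(a^2 + 10*a + 21)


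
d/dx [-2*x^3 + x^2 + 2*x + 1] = -6*x^2 + 2*x + 2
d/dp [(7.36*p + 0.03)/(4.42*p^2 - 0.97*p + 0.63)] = (-32.5312*p^2 - 0.2652*p + 4.6659)/(19.5364*p^4 - 8.5748*p^3 + 6.5101*p^2 - 1.2222*p + 0.3969)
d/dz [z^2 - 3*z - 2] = 2*z - 3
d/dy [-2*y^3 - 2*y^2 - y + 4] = -6*y^2 - 4*y - 1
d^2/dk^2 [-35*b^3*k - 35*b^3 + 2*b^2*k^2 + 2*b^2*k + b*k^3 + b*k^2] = 2*b*(2*b + 3*k + 1)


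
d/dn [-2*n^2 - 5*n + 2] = -4*n - 5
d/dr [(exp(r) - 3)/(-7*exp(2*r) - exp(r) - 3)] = ((exp(r) - 3)*(14*exp(r) + 1) - 7*exp(2*r) - exp(r) - 3)*exp(r)/(7*exp(2*r) + exp(r) + 3)^2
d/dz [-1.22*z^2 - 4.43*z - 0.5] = -2.44*z - 4.43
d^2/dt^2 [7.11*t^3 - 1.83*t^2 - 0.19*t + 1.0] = 42.66*t - 3.66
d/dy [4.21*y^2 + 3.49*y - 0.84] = 8.42*y + 3.49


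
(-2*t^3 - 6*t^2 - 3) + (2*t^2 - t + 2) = -2*t^3 - 4*t^2 - t - 1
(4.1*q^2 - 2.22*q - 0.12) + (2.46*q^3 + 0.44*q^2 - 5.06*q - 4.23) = 2.46*q^3 + 4.54*q^2 - 7.28*q - 4.35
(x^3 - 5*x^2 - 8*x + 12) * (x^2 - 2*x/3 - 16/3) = x^5 - 17*x^4/3 - 10*x^3 + 44*x^2 + 104*x/3 - 64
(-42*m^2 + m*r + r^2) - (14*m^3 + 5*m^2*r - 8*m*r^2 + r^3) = -14*m^3 - 5*m^2*r - 42*m^2 + 8*m*r^2 + m*r - r^3 + r^2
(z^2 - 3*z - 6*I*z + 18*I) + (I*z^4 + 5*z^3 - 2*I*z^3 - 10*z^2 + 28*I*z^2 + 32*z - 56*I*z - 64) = I*z^4 + 5*z^3 - 2*I*z^3 - 9*z^2 + 28*I*z^2 + 29*z - 62*I*z - 64 + 18*I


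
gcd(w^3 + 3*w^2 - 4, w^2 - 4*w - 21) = 1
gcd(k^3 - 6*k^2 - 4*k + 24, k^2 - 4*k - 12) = k^2 - 4*k - 12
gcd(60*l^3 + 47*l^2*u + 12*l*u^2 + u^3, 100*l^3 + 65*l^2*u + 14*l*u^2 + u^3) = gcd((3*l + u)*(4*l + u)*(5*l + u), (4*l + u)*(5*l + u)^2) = 20*l^2 + 9*l*u + u^2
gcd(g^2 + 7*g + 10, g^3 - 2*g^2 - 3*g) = 1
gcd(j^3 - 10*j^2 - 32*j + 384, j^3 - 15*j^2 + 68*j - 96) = j - 8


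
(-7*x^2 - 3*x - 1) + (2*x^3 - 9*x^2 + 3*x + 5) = 2*x^3 - 16*x^2 + 4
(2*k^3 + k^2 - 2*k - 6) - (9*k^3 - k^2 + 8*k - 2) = -7*k^3 + 2*k^2 - 10*k - 4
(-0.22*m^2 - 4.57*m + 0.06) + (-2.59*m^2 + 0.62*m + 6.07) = -2.81*m^2 - 3.95*m + 6.13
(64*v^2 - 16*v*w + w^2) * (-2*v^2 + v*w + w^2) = -128*v^4 + 96*v^3*w + 46*v^2*w^2 - 15*v*w^3 + w^4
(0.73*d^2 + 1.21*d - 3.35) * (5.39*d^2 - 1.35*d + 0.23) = 3.9347*d^4 + 5.5364*d^3 - 19.5221*d^2 + 4.8008*d - 0.7705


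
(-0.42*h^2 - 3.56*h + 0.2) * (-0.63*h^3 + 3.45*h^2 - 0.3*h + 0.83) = 0.2646*h^5 + 0.7938*h^4 - 12.282*h^3 + 1.4094*h^2 - 3.0148*h + 0.166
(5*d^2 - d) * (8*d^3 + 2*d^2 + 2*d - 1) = 40*d^5 + 2*d^4 + 8*d^3 - 7*d^2 + d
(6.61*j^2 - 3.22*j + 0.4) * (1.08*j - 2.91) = 7.1388*j^3 - 22.7127*j^2 + 9.8022*j - 1.164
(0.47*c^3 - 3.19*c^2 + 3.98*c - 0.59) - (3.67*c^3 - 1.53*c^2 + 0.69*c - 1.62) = -3.2*c^3 - 1.66*c^2 + 3.29*c + 1.03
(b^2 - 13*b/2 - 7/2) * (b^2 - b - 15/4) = b^4 - 15*b^3/2 - 3*b^2/4 + 223*b/8 + 105/8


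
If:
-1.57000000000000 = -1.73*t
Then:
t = 0.91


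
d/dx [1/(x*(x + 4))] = 2*(-x - 2)/(x^2*(x^2 + 8*x + 16))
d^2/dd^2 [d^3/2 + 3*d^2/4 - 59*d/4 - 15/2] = 3*d + 3/2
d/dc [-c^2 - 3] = -2*c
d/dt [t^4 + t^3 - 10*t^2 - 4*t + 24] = 4*t^3 + 3*t^2 - 20*t - 4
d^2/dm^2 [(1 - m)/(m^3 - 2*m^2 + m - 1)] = 2*(-(m - 1)*(3*m^2 - 4*m + 1)^2 + (3*m^2 - 4*m + (m - 1)*(3*m - 2) + 1)*(m^3 - 2*m^2 + m - 1))/(m^3 - 2*m^2 + m - 1)^3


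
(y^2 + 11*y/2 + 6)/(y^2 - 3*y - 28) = (y + 3/2)/(y - 7)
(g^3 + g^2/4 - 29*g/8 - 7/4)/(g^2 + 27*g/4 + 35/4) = (g^2 - 3*g/2 - 1)/(g + 5)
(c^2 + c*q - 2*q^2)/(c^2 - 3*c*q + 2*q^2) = (-c - 2*q)/(-c + 2*q)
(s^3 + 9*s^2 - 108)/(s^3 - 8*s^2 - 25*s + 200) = (s^3 + 9*s^2 - 108)/(s^3 - 8*s^2 - 25*s + 200)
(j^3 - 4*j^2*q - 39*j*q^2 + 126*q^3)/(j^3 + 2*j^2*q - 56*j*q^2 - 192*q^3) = (-j^2 + 10*j*q - 21*q^2)/(-j^2 + 4*j*q + 32*q^2)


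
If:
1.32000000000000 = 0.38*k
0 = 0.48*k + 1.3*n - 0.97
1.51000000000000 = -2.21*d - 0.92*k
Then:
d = -2.13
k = 3.47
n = -0.54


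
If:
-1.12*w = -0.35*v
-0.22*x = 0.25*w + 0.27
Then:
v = -2.816*x - 3.456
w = -0.88*x - 1.08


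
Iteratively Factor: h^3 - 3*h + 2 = (h - 1)*(h^2 + h - 2) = (h - 1)*(h + 2)*(h - 1)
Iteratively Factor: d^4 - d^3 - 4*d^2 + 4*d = (d - 2)*(d^3 + d^2 - 2*d) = (d - 2)*(d - 1)*(d^2 + 2*d) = (d - 2)*(d - 1)*(d + 2)*(d)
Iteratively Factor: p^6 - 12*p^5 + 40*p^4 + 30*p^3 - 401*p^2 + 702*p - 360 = (p - 1)*(p^5 - 11*p^4 + 29*p^3 + 59*p^2 - 342*p + 360) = (p - 5)*(p - 1)*(p^4 - 6*p^3 - p^2 + 54*p - 72) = (p - 5)*(p - 3)*(p - 1)*(p^3 - 3*p^2 - 10*p + 24) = (p - 5)*(p - 3)*(p - 2)*(p - 1)*(p^2 - p - 12) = (p - 5)*(p - 4)*(p - 3)*(p - 2)*(p - 1)*(p + 3)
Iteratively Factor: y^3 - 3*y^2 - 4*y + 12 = (y - 3)*(y^2 - 4) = (y - 3)*(y - 2)*(y + 2)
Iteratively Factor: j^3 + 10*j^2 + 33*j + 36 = (j + 3)*(j^2 + 7*j + 12) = (j + 3)*(j + 4)*(j + 3)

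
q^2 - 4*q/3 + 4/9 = (q - 2/3)^2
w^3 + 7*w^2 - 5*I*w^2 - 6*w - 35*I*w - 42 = (w + 7)*(w - 3*I)*(w - 2*I)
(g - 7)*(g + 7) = g^2 - 49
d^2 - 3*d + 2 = (d - 2)*(d - 1)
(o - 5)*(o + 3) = o^2 - 2*o - 15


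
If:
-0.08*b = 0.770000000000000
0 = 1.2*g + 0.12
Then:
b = -9.62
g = -0.10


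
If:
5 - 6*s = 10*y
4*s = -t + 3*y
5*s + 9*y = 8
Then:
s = -35/4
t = 209/4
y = 23/4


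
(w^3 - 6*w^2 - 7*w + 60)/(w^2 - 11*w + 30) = (w^2 - w - 12)/(w - 6)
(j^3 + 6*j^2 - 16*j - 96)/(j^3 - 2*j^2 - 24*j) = (j^2 + 2*j - 24)/(j*(j - 6))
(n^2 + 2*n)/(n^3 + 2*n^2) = 1/n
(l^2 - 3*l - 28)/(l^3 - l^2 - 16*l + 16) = (l - 7)/(l^2 - 5*l + 4)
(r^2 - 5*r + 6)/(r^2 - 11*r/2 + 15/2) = 2*(r - 2)/(2*r - 5)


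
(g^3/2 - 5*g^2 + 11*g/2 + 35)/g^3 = (g^3 - 10*g^2 + 11*g + 70)/(2*g^3)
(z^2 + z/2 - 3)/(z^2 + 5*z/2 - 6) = (z + 2)/(z + 4)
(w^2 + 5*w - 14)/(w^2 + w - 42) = (w - 2)/(w - 6)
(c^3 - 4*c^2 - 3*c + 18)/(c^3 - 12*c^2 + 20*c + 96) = (c^2 - 6*c + 9)/(c^2 - 14*c + 48)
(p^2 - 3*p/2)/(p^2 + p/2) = (2*p - 3)/(2*p + 1)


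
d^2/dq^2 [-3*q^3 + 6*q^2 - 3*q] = 12 - 18*q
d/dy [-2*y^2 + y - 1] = 1 - 4*y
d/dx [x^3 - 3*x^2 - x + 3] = 3*x^2 - 6*x - 1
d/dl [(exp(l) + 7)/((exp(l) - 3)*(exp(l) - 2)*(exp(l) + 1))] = (-2*exp(3*l) - 17*exp(2*l) + 56*exp(l) - 1)*exp(l)/(exp(6*l) - 8*exp(5*l) + 18*exp(4*l) + 4*exp(3*l) - 47*exp(2*l) + 12*exp(l) + 36)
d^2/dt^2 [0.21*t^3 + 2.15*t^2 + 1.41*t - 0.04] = 1.26*t + 4.3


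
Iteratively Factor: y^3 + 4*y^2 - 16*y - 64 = (y - 4)*(y^2 + 8*y + 16) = (y - 4)*(y + 4)*(y + 4)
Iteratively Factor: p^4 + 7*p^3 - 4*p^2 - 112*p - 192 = (p + 3)*(p^3 + 4*p^2 - 16*p - 64) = (p + 3)*(p + 4)*(p^2 - 16) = (p - 4)*(p + 3)*(p + 4)*(p + 4)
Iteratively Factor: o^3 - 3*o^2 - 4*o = (o - 4)*(o^2 + o) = o*(o - 4)*(o + 1)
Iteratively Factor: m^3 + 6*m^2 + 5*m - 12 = (m + 3)*(m^2 + 3*m - 4) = (m - 1)*(m + 3)*(m + 4)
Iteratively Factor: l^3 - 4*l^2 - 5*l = (l)*(l^2 - 4*l - 5) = l*(l - 5)*(l + 1)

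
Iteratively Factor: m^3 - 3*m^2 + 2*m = (m)*(m^2 - 3*m + 2) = m*(m - 1)*(m - 2)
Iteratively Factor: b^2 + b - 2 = (b - 1)*(b + 2)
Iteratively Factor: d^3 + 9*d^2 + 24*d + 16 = (d + 4)*(d^2 + 5*d + 4) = (d + 1)*(d + 4)*(d + 4)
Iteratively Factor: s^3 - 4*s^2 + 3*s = (s)*(s^2 - 4*s + 3) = s*(s - 1)*(s - 3)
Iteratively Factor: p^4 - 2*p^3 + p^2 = (p)*(p^3 - 2*p^2 + p) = p*(p - 1)*(p^2 - p) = p*(p - 1)^2*(p)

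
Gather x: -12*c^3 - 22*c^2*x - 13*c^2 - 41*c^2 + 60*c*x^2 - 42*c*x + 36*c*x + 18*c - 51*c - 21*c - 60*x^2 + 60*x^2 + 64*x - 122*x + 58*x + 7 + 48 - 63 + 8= -12*c^3 - 54*c^2 + 60*c*x^2 - 54*c + x*(-22*c^2 - 6*c)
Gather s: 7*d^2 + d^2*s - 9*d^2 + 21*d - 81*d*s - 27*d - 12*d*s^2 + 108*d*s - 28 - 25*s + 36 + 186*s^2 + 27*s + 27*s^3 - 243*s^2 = -2*d^2 - 6*d + 27*s^3 + s^2*(-12*d - 57) + s*(d^2 + 27*d + 2) + 8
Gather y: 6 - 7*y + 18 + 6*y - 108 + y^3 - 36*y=y^3 - 37*y - 84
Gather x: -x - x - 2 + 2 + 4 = 4 - 2*x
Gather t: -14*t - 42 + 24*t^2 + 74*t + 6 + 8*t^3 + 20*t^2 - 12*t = 8*t^3 + 44*t^2 + 48*t - 36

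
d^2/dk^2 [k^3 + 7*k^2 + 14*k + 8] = 6*k + 14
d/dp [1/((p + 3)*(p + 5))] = 2*(-p - 4)/(p^4 + 16*p^3 + 94*p^2 + 240*p + 225)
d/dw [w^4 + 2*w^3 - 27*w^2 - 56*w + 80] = 4*w^3 + 6*w^2 - 54*w - 56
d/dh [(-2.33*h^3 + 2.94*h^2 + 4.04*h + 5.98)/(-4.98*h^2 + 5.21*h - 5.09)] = (11.6034*h^4 - 24.2786*h^3 + 71.0157*h^2 + 29.6316*h - 51.7194)/(24.8004*h^4 - 51.8916*h^3 + 77.8405*h^2 - 53.0378*h + 25.9081)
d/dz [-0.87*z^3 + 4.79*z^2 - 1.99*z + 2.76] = -2.61*z^2 + 9.58*z - 1.99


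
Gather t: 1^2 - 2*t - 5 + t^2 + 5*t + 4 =t^2 + 3*t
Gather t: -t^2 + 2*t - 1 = -t^2 + 2*t - 1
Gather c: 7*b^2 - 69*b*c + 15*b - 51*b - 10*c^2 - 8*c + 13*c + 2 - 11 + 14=7*b^2 - 36*b - 10*c^2 + c*(5 - 69*b) + 5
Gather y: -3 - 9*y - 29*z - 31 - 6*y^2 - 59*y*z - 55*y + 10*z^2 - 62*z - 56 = -6*y^2 + y*(-59*z - 64) + 10*z^2 - 91*z - 90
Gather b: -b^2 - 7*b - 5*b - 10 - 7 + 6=-b^2 - 12*b - 11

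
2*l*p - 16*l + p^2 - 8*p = (2*l + p)*(p - 8)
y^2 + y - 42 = (y - 6)*(y + 7)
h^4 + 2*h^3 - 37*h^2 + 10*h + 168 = (h - 4)*(h - 3)*(h + 2)*(h + 7)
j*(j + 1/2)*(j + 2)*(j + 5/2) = j^4 + 5*j^3 + 29*j^2/4 + 5*j/2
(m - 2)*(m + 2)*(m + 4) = m^3 + 4*m^2 - 4*m - 16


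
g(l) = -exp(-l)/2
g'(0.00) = 0.50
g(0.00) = -0.50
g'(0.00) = 0.50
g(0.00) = -0.50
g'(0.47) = 0.31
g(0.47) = -0.31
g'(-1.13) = 1.55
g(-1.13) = -1.55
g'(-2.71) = 7.51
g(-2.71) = -7.51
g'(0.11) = 0.45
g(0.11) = -0.45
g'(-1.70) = 2.74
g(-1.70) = -2.74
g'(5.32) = 0.00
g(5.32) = -0.00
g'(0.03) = 0.49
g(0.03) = -0.49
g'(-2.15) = 4.29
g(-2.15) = -4.29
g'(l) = exp(-l)/2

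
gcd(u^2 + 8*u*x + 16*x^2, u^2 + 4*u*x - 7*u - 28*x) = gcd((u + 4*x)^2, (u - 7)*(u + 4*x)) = u + 4*x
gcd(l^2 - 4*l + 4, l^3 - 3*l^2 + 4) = l^2 - 4*l + 4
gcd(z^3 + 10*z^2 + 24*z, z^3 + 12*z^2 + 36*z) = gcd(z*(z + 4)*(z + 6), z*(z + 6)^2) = z^2 + 6*z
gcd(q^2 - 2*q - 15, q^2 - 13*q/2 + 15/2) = q - 5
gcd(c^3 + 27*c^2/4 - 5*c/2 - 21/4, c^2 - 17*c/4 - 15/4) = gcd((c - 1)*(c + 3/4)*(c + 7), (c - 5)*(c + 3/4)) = c + 3/4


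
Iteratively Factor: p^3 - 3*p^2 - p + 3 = (p - 3)*(p^2 - 1) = (p - 3)*(p - 1)*(p + 1)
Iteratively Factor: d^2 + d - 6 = (d - 2)*(d + 3)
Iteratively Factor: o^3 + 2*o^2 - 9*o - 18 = (o + 3)*(o^2 - o - 6) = (o + 2)*(o + 3)*(o - 3)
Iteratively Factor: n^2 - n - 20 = (n - 5)*(n + 4)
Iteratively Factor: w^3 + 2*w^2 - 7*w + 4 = (w + 4)*(w^2 - 2*w + 1) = (w - 1)*(w + 4)*(w - 1)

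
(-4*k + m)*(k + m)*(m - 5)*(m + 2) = -4*k^2*m^2 + 12*k^2*m + 40*k^2 - 3*k*m^3 + 9*k*m^2 + 30*k*m + m^4 - 3*m^3 - 10*m^2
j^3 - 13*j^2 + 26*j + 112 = (j - 8)*(j - 7)*(j + 2)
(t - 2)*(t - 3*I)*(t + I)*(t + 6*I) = t^4 - 2*t^3 + 4*I*t^3 + 15*t^2 - 8*I*t^2 - 30*t + 18*I*t - 36*I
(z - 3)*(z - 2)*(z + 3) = z^3 - 2*z^2 - 9*z + 18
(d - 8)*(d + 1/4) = d^2 - 31*d/4 - 2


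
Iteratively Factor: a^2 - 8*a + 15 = (a - 5)*(a - 3)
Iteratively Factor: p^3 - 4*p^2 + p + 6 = (p + 1)*(p^2 - 5*p + 6) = (p - 2)*(p + 1)*(p - 3)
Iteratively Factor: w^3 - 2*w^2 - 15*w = (w + 3)*(w^2 - 5*w) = w*(w + 3)*(w - 5)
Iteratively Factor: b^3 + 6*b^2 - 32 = (b + 4)*(b^2 + 2*b - 8) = (b + 4)^2*(b - 2)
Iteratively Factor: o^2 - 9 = (o + 3)*(o - 3)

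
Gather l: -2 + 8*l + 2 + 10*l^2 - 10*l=10*l^2 - 2*l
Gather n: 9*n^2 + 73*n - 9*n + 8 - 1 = 9*n^2 + 64*n + 7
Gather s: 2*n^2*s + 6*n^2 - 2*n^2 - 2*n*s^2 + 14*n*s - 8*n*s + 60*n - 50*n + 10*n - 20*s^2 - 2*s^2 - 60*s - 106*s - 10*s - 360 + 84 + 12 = 4*n^2 + 20*n + s^2*(-2*n - 22) + s*(2*n^2 + 6*n - 176) - 264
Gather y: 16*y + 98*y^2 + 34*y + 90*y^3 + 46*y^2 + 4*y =90*y^3 + 144*y^2 + 54*y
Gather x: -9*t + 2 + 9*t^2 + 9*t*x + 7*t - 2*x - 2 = 9*t^2 - 2*t + x*(9*t - 2)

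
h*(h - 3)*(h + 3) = h^3 - 9*h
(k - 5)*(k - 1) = k^2 - 6*k + 5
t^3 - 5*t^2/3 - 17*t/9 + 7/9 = (t - 7/3)*(t - 1/3)*(t + 1)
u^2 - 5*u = u*(u - 5)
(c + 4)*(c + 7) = c^2 + 11*c + 28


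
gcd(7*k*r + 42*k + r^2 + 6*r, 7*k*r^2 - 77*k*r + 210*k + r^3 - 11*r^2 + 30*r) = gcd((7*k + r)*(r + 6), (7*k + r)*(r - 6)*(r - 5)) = 7*k + r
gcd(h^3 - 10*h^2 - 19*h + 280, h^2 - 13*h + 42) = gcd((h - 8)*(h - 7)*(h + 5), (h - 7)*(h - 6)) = h - 7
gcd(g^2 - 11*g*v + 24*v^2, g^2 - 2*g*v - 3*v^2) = -g + 3*v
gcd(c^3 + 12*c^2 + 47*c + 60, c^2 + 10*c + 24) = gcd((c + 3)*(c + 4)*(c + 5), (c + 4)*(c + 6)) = c + 4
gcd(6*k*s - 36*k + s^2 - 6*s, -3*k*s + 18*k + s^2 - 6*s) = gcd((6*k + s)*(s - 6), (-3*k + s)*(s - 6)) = s - 6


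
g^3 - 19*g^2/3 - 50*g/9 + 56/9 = (g - 7)*(g - 2/3)*(g + 4/3)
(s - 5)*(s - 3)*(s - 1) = s^3 - 9*s^2 + 23*s - 15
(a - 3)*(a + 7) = a^2 + 4*a - 21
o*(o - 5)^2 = o^3 - 10*o^2 + 25*o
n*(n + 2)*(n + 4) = n^3 + 6*n^2 + 8*n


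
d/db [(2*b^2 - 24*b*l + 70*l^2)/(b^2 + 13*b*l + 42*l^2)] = 2*l*(25*b^2 + 14*b*l - 959*l^2)/(b^4 + 26*b^3*l + 253*b^2*l^2 + 1092*b*l^3 + 1764*l^4)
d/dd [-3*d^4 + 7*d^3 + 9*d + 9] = -12*d^3 + 21*d^2 + 9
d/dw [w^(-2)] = -2/w^3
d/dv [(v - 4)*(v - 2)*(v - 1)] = 3*v^2 - 14*v + 14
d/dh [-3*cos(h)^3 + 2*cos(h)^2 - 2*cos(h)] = (9*cos(h)^2 - 4*cos(h) + 2)*sin(h)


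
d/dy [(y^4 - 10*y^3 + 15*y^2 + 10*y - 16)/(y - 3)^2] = 2*(y^4 - 11*y^3 + 45*y^2 - 50*y + 1)/(y^3 - 9*y^2 + 27*y - 27)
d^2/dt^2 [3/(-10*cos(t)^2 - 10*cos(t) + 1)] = 30*(40*sin(t)^4 - 34*sin(t)^2 - 73*cos(t)/2 + 15*cos(3*t)/2 - 28)/(-10*sin(t)^2 + 10*cos(t) + 9)^3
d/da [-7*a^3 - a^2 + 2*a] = -21*a^2 - 2*a + 2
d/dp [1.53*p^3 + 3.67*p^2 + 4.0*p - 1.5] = 4.59*p^2 + 7.34*p + 4.0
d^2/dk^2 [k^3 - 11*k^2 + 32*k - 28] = 6*k - 22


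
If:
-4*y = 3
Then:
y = -3/4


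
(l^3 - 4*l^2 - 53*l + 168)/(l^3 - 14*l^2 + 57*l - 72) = (l + 7)/(l - 3)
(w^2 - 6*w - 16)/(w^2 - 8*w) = (w + 2)/w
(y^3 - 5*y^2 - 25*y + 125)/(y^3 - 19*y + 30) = (y^2 - 10*y + 25)/(y^2 - 5*y + 6)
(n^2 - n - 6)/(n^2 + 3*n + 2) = (n - 3)/(n + 1)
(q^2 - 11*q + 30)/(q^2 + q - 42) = (q - 5)/(q + 7)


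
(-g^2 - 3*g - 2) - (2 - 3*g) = -g^2 - 4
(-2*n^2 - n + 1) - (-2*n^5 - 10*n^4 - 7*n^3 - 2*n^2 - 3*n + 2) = 2*n^5 + 10*n^4 + 7*n^3 + 2*n - 1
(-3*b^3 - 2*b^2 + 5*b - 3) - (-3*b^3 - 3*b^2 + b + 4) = b^2 + 4*b - 7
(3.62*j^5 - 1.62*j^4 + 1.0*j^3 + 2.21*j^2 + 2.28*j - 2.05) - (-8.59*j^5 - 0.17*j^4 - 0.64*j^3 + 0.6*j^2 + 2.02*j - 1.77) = 12.21*j^5 - 1.45*j^4 + 1.64*j^3 + 1.61*j^2 + 0.26*j - 0.28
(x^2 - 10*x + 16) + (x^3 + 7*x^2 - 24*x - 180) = x^3 + 8*x^2 - 34*x - 164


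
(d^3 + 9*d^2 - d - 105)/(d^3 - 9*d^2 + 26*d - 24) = (d^2 + 12*d + 35)/(d^2 - 6*d + 8)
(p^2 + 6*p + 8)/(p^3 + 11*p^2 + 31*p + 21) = (p^2 + 6*p + 8)/(p^3 + 11*p^2 + 31*p + 21)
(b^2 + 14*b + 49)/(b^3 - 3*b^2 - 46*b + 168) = (b + 7)/(b^2 - 10*b + 24)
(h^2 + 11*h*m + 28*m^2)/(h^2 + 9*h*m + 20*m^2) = (h + 7*m)/(h + 5*m)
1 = 1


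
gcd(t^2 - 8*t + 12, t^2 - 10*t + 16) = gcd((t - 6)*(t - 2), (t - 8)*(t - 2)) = t - 2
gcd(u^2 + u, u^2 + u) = u^2 + u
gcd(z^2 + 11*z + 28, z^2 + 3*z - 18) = 1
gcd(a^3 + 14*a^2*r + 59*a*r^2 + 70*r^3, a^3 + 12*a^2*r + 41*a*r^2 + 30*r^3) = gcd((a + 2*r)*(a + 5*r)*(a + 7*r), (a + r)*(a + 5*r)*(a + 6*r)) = a + 5*r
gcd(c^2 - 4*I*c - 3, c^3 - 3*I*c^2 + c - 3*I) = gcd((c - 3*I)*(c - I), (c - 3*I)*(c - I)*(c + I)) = c^2 - 4*I*c - 3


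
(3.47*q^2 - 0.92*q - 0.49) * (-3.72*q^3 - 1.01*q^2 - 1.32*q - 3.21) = -12.9084*q^5 - 0.0823*q^4 - 1.8284*q^3 - 9.4294*q^2 + 3.6*q + 1.5729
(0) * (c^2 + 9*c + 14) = 0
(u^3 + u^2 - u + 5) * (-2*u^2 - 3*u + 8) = -2*u^5 - 5*u^4 + 7*u^3 + u^2 - 23*u + 40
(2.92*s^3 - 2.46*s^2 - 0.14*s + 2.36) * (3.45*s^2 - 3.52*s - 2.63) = 10.074*s^5 - 18.7654*s^4 + 0.496600000000001*s^3 + 15.1046*s^2 - 7.939*s - 6.2068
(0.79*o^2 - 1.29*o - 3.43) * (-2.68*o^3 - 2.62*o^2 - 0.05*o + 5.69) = -2.1172*o^5 + 1.3874*o^4 + 12.5327*o^3 + 13.5462*o^2 - 7.1686*o - 19.5167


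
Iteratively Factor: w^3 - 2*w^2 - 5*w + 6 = (w - 1)*(w^2 - w - 6) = (w - 1)*(w + 2)*(w - 3)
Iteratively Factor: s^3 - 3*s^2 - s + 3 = (s - 3)*(s^2 - 1) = (s - 3)*(s + 1)*(s - 1)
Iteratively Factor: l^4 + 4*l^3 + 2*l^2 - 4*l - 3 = (l - 1)*(l^3 + 5*l^2 + 7*l + 3) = (l - 1)*(l + 1)*(l^2 + 4*l + 3) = (l - 1)*(l + 1)*(l + 3)*(l + 1)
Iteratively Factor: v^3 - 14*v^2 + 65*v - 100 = (v - 5)*(v^2 - 9*v + 20) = (v - 5)*(v - 4)*(v - 5)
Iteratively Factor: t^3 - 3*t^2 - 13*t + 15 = (t - 1)*(t^2 - 2*t - 15) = (t - 5)*(t - 1)*(t + 3)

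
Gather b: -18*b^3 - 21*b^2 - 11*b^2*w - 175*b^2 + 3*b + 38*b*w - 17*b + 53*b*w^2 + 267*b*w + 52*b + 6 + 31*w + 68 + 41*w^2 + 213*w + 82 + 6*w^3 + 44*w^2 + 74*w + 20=-18*b^3 + b^2*(-11*w - 196) + b*(53*w^2 + 305*w + 38) + 6*w^3 + 85*w^2 + 318*w + 176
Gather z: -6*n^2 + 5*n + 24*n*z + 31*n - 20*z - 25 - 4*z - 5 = -6*n^2 + 36*n + z*(24*n - 24) - 30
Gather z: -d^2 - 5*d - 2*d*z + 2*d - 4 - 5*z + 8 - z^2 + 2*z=-d^2 - 3*d - z^2 + z*(-2*d - 3) + 4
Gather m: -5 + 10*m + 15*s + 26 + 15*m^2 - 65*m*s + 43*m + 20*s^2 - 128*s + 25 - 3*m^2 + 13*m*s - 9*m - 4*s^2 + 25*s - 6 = 12*m^2 + m*(44 - 52*s) + 16*s^2 - 88*s + 40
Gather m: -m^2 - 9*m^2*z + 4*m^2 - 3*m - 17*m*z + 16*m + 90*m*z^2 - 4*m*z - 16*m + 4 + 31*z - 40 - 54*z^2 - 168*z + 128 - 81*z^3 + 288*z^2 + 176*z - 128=m^2*(3 - 9*z) + m*(90*z^2 - 21*z - 3) - 81*z^3 + 234*z^2 + 39*z - 36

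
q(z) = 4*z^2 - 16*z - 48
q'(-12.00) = -112.00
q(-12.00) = 720.00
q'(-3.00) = -40.00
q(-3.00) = 36.00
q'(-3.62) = -44.96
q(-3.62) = 62.34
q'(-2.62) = -36.96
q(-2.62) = 21.38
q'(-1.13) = -25.04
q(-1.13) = -24.81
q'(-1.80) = -30.40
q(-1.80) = -6.24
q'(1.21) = -6.32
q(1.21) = -61.50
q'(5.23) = 25.84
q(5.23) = -22.27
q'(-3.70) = -45.60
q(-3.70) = 65.96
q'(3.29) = 10.32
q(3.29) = -57.34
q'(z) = 8*z - 16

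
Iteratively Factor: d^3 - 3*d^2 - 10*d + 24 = (d - 2)*(d^2 - d - 12) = (d - 4)*(d - 2)*(d + 3)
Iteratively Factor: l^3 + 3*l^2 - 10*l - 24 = (l + 4)*(l^2 - l - 6) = (l + 2)*(l + 4)*(l - 3)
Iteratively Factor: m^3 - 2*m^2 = (m)*(m^2 - 2*m) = m*(m - 2)*(m)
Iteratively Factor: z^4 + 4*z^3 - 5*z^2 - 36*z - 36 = (z + 2)*(z^3 + 2*z^2 - 9*z - 18) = (z - 3)*(z + 2)*(z^2 + 5*z + 6) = (z - 3)*(z + 2)^2*(z + 3)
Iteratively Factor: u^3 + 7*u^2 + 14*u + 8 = (u + 1)*(u^2 + 6*u + 8) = (u + 1)*(u + 2)*(u + 4)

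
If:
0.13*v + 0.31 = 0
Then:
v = -2.38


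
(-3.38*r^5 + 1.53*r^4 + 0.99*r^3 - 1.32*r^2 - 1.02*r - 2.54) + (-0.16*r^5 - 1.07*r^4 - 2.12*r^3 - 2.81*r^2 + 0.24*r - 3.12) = -3.54*r^5 + 0.46*r^4 - 1.13*r^3 - 4.13*r^2 - 0.78*r - 5.66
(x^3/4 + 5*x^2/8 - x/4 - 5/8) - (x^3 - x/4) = -3*x^3/4 + 5*x^2/8 - 5/8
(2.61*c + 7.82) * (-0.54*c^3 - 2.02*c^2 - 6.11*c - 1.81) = -1.4094*c^4 - 9.495*c^3 - 31.7435*c^2 - 52.5043*c - 14.1542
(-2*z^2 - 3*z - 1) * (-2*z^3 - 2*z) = 4*z^5 + 6*z^4 + 6*z^3 + 6*z^2 + 2*z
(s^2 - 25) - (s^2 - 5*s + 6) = 5*s - 31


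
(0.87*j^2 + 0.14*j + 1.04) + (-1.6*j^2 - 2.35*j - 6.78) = -0.73*j^2 - 2.21*j - 5.74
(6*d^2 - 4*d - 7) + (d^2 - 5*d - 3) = 7*d^2 - 9*d - 10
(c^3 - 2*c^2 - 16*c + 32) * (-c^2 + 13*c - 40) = -c^5 + 15*c^4 - 50*c^3 - 160*c^2 + 1056*c - 1280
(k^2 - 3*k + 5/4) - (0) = k^2 - 3*k + 5/4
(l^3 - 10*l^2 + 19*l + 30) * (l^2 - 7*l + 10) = l^5 - 17*l^4 + 99*l^3 - 203*l^2 - 20*l + 300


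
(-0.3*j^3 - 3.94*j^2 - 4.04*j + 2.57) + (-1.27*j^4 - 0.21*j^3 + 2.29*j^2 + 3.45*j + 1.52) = -1.27*j^4 - 0.51*j^3 - 1.65*j^2 - 0.59*j + 4.09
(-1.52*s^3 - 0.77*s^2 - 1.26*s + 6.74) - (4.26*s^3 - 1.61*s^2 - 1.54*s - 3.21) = -5.78*s^3 + 0.84*s^2 + 0.28*s + 9.95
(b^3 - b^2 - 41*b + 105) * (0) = 0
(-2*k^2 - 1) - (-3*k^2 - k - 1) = k^2 + k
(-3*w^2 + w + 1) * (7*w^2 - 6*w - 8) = -21*w^4 + 25*w^3 + 25*w^2 - 14*w - 8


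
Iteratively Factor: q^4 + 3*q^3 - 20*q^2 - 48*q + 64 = (q + 4)*(q^3 - q^2 - 16*q + 16) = (q + 4)^2*(q^2 - 5*q + 4) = (q - 4)*(q + 4)^2*(q - 1)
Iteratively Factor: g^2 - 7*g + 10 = (g - 5)*(g - 2)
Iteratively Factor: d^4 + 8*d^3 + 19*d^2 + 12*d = (d)*(d^3 + 8*d^2 + 19*d + 12) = d*(d + 1)*(d^2 + 7*d + 12) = d*(d + 1)*(d + 3)*(d + 4)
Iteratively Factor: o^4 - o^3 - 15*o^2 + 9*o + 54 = (o - 3)*(o^3 + 2*o^2 - 9*o - 18) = (o - 3)*(o + 2)*(o^2 - 9) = (o - 3)*(o + 2)*(o + 3)*(o - 3)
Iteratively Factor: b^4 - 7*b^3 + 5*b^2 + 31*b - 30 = (b - 5)*(b^3 - 2*b^2 - 5*b + 6) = (b - 5)*(b - 1)*(b^2 - b - 6) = (b - 5)*(b - 3)*(b - 1)*(b + 2)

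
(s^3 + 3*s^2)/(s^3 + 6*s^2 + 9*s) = s/(s + 3)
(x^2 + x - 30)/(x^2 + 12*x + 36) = (x - 5)/(x + 6)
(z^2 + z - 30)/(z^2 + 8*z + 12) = (z - 5)/(z + 2)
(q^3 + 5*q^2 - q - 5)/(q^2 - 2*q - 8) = (-q^3 - 5*q^2 + q + 5)/(-q^2 + 2*q + 8)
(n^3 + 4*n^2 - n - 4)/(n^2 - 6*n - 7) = (n^2 + 3*n - 4)/(n - 7)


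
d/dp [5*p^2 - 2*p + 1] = 10*p - 2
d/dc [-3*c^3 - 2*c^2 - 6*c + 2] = -9*c^2 - 4*c - 6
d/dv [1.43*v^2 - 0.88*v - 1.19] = 2.86*v - 0.88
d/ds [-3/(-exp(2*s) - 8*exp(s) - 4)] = 6*(-exp(s) - 4)*exp(s)/(exp(2*s) + 8*exp(s) + 4)^2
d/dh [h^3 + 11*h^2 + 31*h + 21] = 3*h^2 + 22*h + 31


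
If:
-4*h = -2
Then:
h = 1/2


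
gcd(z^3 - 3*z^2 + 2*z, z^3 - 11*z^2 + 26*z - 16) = z^2 - 3*z + 2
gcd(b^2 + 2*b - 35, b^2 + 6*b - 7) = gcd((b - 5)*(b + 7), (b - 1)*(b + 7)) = b + 7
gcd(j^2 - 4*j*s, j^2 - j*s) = j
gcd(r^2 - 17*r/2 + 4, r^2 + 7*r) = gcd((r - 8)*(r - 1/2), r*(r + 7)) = 1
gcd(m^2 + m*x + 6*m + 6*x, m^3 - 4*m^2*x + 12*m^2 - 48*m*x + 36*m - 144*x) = m + 6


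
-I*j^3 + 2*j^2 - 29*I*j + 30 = (j - 5*I)*(j + 6*I)*(-I*j + 1)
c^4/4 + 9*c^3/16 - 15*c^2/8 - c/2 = c*(c/4 + 1)*(c - 2)*(c + 1/4)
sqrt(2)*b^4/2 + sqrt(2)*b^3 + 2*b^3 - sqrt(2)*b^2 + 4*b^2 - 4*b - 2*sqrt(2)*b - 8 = (b + 2)*(b - sqrt(2))*(b + 2*sqrt(2))*(sqrt(2)*b/2 + 1)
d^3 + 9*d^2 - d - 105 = (d - 3)*(d + 5)*(d + 7)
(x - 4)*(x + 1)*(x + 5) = x^3 + 2*x^2 - 19*x - 20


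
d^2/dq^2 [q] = 0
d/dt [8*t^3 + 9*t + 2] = 24*t^2 + 9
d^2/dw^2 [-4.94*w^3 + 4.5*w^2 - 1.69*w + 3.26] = 9.0 - 29.64*w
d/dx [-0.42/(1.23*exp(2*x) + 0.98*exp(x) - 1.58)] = (1.0332*exp(x) + 0.4116)*exp(x)/(1.23*exp(2*x) + 0.98*exp(x) - 1.58)^2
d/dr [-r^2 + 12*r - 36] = 12 - 2*r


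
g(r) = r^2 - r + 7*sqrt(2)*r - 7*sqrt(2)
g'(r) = 2*r - 1 + 7*sqrt(2)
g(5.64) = 72.10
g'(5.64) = 20.18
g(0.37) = -6.47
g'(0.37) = 9.64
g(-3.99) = -29.49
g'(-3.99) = 0.92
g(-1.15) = -18.81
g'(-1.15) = 6.60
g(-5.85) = -27.74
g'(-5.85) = -2.80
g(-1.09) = -18.41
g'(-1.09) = 6.72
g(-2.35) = -25.29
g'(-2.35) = 4.20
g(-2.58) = -26.20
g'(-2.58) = 3.74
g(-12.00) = 27.31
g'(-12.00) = -15.10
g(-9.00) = -8.99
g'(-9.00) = -9.10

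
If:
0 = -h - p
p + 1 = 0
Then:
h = 1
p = -1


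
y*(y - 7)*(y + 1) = y^3 - 6*y^2 - 7*y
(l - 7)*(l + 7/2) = l^2 - 7*l/2 - 49/2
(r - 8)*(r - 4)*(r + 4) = r^3 - 8*r^2 - 16*r + 128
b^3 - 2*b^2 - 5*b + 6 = (b - 3)*(b - 1)*(b + 2)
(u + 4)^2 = u^2 + 8*u + 16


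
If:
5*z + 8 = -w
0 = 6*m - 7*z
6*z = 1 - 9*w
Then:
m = -511/234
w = 53/39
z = -73/39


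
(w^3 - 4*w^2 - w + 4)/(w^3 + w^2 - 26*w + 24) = (w + 1)/(w + 6)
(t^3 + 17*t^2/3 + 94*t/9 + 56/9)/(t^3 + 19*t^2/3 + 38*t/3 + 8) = (t + 7/3)/(t + 3)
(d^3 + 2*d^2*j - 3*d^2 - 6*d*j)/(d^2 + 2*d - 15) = d*(d + 2*j)/(d + 5)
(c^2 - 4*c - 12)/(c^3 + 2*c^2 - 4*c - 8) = (c - 6)/(c^2 - 4)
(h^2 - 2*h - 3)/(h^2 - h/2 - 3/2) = 2*(h - 3)/(2*h - 3)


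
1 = 1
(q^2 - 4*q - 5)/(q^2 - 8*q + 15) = (q + 1)/(q - 3)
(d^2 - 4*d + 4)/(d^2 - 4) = (d - 2)/(d + 2)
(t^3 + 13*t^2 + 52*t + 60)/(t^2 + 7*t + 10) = t + 6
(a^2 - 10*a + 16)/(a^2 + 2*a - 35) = (a^2 - 10*a + 16)/(a^2 + 2*a - 35)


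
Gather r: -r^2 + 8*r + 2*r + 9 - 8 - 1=-r^2 + 10*r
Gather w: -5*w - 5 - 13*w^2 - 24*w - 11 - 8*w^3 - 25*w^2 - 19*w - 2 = -8*w^3 - 38*w^2 - 48*w - 18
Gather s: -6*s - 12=-6*s - 12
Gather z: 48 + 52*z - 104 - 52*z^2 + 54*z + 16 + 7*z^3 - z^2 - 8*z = 7*z^3 - 53*z^2 + 98*z - 40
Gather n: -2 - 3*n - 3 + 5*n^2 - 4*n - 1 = 5*n^2 - 7*n - 6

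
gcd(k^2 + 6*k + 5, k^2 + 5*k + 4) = k + 1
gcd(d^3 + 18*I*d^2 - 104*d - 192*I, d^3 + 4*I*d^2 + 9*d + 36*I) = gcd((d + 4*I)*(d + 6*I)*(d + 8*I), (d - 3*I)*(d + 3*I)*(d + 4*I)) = d + 4*I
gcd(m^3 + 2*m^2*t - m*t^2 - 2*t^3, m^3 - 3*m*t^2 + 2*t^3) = -m^2 - m*t + 2*t^2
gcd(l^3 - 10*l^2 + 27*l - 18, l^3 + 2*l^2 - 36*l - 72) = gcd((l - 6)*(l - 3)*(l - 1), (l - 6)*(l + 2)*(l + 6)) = l - 6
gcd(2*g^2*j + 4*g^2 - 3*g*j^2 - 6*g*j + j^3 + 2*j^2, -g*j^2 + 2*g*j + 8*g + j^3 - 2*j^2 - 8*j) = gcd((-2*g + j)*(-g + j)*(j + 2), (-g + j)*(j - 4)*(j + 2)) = g*j + 2*g - j^2 - 2*j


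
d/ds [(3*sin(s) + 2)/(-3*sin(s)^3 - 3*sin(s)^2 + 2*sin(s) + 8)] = (18*sin(s)^3 + 27*sin(s)^2 + 12*sin(s) + 20)*cos(s)/(3*sin(s)^3 + 3*sin(s)^2 - 2*sin(s) - 8)^2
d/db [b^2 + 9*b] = 2*b + 9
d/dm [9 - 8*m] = -8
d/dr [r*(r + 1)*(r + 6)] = 3*r^2 + 14*r + 6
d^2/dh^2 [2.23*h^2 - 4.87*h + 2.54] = 4.46000000000000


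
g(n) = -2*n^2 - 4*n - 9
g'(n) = -4*n - 4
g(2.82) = -36.18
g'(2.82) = -15.28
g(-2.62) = -12.25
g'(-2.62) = 6.48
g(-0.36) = -7.82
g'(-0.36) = -2.56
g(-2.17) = -9.74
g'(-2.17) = 4.68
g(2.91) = -37.58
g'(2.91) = -15.64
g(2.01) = -25.12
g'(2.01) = -12.04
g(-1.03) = -7.00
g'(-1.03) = 0.12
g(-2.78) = -13.34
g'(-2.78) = 7.12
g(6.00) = -105.00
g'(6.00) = -28.00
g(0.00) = -9.00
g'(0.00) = -4.00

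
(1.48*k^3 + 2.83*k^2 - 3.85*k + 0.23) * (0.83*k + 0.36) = 1.2284*k^4 + 2.8817*k^3 - 2.1767*k^2 - 1.1951*k + 0.0828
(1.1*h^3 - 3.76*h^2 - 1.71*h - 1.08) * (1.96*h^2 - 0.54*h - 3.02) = 2.156*h^5 - 7.9636*h^4 - 4.6432*h^3 + 10.1618*h^2 + 5.7474*h + 3.2616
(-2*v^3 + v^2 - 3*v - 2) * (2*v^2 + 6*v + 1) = -4*v^5 - 10*v^4 - 2*v^3 - 21*v^2 - 15*v - 2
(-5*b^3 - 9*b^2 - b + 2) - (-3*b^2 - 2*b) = -5*b^3 - 6*b^2 + b + 2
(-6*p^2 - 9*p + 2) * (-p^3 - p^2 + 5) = 6*p^5 + 15*p^4 + 7*p^3 - 32*p^2 - 45*p + 10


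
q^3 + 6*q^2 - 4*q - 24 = (q - 2)*(q + 2)*(q + 6)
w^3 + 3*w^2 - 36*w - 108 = (w - 6)*(w + 3)*(w + 6)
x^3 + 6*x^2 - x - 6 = (x - 1)*(x + 1)*(x + 6)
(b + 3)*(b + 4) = b^2 + 7*b + 12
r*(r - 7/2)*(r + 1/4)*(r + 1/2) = r^4 - 11*r^3/4 - 5*r^2/2 - 7*r/16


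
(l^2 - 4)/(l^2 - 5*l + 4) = (l^2 - 4)/(l^2 - 5*l + 4)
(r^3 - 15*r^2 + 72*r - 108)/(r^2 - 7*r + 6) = (r^2 - 9*r + 18)/(r - 1)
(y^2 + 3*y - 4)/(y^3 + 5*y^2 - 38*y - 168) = (y - 1)/(y^2 + y - 42)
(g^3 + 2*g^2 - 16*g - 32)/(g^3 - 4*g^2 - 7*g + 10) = (g^2 - 16)/(g^2 - 6*g + 5)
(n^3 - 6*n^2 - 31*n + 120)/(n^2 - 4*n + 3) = (n^2 - 3*n - 40)/(n - 1)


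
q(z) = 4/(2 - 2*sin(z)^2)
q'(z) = 16*sin(z)*cos(z)/(2 - 2*sin(z)^2)^2 = 4*sin(z)/cos(z)^3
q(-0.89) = 5.05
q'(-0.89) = -12.47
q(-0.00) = 2.00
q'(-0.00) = 0.00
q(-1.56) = 17159.11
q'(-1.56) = -3178571.06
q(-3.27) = 2.03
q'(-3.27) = -0.53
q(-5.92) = 2.29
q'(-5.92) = 1.74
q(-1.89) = 20.31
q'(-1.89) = 122.90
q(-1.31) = 30.08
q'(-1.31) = -225.43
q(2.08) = 8.42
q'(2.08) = -30.15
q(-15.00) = 3.47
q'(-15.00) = 5.93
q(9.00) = 2.41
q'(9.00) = -2.18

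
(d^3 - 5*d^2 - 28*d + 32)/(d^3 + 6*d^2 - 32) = (d^2 - 9*d + 8)/(d^2 + 2*d - 8)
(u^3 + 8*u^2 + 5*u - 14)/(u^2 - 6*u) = (u^3 + 8*u^2 + 5*u - 14)/(u*(u - 6))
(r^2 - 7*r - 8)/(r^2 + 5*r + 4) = (r - 8)/(r + 4)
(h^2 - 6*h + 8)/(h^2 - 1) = (h^2 - 6*h + 8)/(h^2 - 1)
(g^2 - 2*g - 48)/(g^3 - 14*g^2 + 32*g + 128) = (g + 6)/(g^2 - 6*g - 16)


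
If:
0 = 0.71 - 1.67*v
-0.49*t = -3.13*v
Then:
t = 2.72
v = 0.43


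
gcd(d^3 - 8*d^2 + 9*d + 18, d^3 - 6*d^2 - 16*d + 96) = d - 6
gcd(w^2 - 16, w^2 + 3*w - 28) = w - 4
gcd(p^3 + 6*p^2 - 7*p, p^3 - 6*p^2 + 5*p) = p^2 - p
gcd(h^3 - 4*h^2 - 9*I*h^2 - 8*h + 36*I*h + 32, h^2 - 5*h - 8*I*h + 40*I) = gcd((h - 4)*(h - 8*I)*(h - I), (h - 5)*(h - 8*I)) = h - 8*I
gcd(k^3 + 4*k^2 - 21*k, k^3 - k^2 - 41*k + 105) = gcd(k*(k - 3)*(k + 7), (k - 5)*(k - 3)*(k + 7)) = k^2 + 4*k - 21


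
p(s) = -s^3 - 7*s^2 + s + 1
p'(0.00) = 1.00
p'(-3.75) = 11.31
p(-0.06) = 0.92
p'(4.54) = -124.39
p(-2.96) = -37.36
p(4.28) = -201.35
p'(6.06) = -194.01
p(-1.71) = -16.18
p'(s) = -3*s^2 - 14*s + 1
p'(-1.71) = 16.17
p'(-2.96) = 16.16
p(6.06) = -472.55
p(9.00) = -1286.00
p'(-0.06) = 1.83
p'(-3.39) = 13.98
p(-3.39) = -43.88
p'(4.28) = -113.88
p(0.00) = 1.00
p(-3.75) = -48.45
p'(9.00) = -368.00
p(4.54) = -232.32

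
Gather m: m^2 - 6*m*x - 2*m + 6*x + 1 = m^2 + m*(-6*x - 2) + 6*x + 1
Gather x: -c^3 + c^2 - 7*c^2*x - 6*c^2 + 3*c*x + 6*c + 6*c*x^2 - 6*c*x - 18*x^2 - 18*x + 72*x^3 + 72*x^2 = -c^3 - 5*c^2 + 6*c + 72*x^3 + x^2*(6*c + 54) + x*(-7*c^2 - 3*c - 18)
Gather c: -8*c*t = -8*c*t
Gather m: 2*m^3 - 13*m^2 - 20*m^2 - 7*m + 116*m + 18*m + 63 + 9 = 2*m^3 - 33*m^2 + 127*m + 72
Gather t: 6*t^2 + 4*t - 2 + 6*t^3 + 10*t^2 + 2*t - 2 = 6*t^3 + 16*t^2 + 6*t - 4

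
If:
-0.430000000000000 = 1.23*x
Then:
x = -0.35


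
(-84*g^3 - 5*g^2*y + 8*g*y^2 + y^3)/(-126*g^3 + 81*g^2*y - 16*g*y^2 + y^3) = (28*g^2 + 11*g*y + y^2)/(42*g^2 - 13*g*y + y^2)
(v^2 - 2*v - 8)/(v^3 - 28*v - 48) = (v - 4)/(v^2 - 2*v - 24)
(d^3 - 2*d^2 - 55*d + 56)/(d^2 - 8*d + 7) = (d^2 - d - 56)/(d - 7)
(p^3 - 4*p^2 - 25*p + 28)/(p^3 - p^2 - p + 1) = (p^2 - 3*p - 28)/(p^2 - 1)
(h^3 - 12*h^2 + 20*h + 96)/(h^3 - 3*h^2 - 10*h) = (h^2 - 14*h + 48)/(h*(h - 5))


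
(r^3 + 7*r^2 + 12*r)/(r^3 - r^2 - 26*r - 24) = r*(r + 3)/(r^2 - 5*r - 6)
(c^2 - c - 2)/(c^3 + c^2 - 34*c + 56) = (c + 1)/(c^2 + 3*c - 28)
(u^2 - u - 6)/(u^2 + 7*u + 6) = (u^2 - u - 6)/(u^2 + 7*u + 6)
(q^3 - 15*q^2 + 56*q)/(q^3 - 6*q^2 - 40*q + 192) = q*(q - 7)/(q^2 + 2*q - 24)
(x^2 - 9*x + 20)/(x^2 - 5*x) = (x - 4)/x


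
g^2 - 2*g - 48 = (g - 8)*(g + 6)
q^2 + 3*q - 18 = (q - 3)*(q + 6)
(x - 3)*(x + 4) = x^2 + x - 12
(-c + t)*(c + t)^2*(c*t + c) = -c^4*t - c^4 - c^3*t^2 - c^3*t + c^2*t^3 + c^2*t^2 + c*t^4 + c*t^3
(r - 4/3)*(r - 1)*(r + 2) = r^3 - r^2/3 - 10*r/3 + 8/3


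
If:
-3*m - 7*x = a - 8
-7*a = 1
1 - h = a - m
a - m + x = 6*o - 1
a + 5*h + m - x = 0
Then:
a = -1/7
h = 16/35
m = -24/35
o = 1/2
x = 51/35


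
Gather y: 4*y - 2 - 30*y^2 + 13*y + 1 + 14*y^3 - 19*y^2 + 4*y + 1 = 14*y^3 - 49*y^2 + 21*y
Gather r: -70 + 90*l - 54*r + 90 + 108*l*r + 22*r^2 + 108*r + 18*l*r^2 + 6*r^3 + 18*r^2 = 90*l + 6*r^3 + r^2*(18*l + 40) + r*(108*l + 54) + 20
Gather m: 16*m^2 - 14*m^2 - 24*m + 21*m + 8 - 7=2*m^2 - 3*m + 1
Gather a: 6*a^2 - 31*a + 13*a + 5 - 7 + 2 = 6*a^2 - 18*a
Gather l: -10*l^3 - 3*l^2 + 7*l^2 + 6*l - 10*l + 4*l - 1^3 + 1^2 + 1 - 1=-10*l^3 + 4*l^2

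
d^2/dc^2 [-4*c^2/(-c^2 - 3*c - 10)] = 8*(-3*c^3 - 30*c^2 + 100)/(c^6 + 9*c^5 + 57*c^4 + 207*c^3 + 570*c^2 + 900*c + 1000)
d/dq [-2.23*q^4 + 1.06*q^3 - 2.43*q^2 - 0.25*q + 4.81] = -8.92*q^3 + 3.18*q^2 - 4.86*q - 0.25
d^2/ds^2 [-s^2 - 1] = -2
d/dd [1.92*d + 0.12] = 1.92000000000000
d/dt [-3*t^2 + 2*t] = 2 - 6*t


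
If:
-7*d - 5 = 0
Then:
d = -5/7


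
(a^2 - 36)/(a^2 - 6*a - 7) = (36 - a^2)/(-a^2 + 6*a + 7)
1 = 1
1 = 1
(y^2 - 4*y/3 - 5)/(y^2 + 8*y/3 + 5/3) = (y - 3)/(y + 1)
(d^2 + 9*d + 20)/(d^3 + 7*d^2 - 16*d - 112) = (d + 5)/(d^2 + 3*d - 28)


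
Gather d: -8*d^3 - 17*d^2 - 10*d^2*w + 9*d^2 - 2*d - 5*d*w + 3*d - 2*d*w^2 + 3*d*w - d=-8*d^3 + d^2*(-10*w - 8) + d*(-2*w^2 - 2*w)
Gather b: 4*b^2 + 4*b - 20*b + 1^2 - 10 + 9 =4*b^2 - 16*b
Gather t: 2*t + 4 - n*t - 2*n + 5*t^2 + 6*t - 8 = -2*n + 5*t^2 + t*(8 - n) - 4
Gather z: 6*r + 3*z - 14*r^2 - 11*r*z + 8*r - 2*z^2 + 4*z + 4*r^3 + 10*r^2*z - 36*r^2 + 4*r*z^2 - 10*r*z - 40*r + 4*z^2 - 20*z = 4*r^3 - 50*r^2 - 26*r + z^2*(4*r + 2) + z*(10*r^2 - 21*r - 13)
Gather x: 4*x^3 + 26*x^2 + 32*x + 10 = 4*x^3 + 26*x^2 + 32*x + 10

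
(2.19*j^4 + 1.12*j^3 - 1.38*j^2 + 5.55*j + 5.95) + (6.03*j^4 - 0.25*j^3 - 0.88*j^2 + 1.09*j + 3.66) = 8.22*j^4 + 0.87*j^3 - 2.26*j^2 + 6.64*j + 9.61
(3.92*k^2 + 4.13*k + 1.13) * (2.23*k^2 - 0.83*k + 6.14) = 8.7416*k^4 + 5.9563*k^3 + 23.1608*k^2 + 24.4203*k + 6.9382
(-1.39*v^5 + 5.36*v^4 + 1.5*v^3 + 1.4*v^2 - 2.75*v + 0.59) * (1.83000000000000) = -2.5437*v^5 + 9.8088*v^4 + 2.745*v^3 + 2.562*v^2 - 5.0325*v + 1.0797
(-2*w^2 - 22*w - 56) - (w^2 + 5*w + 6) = -3*w^2 - 27*w - 62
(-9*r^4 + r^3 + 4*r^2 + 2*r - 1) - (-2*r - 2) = -9*r^4 + r^3 + 4*r^2 + 4*r + 1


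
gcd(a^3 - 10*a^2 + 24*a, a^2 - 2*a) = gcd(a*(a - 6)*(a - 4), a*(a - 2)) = a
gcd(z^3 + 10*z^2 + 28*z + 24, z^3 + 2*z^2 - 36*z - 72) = z^2 + 8*z + 12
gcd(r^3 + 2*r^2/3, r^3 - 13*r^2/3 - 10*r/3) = r^2 + 2*r/3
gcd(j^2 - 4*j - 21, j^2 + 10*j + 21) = j + 3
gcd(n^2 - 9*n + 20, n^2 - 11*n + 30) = n - 5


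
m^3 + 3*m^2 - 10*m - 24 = (m - 3)*(m + 2)*(m + 4)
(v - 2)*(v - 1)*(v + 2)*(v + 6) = v^4 + 5*v^3 - 10*v^2 - 20*v + 24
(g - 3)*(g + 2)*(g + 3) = g^3 + 2*g^2 - 9*g - 18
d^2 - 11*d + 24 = (d - 8)*(d - 3)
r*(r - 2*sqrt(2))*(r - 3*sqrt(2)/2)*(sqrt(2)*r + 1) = sqrt(2)*r^4 - 6*r^3 + 5*sqrt(2)*r^2/2 + 6*r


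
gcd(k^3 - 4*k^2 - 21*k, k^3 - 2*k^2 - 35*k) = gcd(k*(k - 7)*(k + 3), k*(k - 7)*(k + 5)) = k^2 - 7*k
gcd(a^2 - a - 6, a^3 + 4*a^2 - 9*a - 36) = a - 3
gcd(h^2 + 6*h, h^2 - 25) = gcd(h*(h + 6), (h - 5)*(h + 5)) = 1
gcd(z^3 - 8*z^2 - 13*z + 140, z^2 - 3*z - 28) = z^2 - 3*z - 28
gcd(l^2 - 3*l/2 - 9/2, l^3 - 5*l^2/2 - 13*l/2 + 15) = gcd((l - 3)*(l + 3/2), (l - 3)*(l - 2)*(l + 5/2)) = l - 3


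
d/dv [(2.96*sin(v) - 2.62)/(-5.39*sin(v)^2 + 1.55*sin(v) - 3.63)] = (15.9544*sin(v)^2 - 28.2436*sin(v) - 6.6838)*cos(v)/(29.0521*sin(v)^4 - 16.709*sin(v)^3 + 41.5339*sin(v)^2 - 11.253*sin(v) + 13.1769)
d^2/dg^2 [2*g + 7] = 0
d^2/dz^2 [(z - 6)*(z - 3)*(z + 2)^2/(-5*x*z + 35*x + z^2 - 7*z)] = 2*(-(z - 6)*(z - 3)*(z + 2)^2*(5*x - 2*z + 7)^2 + (z + 2)*(5*x*z - 35*x - z^2 + 7*z)*(-(z - 6)*(z - 3)*(z + 2) + 2*(z - 6)*(z - 3)*(5*x - 2*z + 7) + (z - 6)*(z + 2)*(5*x - 2*z + 7) + (z - 3)*(z + 2)*(5*x - 2*z + 7)) - (5*x*z - 35*x - z^2 + 7*z)^2*((z - 6)*(z - 3) + 2*(z - 6)*(z + 2) + 2*(z - 3)*(z + 2) + (z + 2)^2))/(5*x*z - 35*x - z^2 + 7*z)^3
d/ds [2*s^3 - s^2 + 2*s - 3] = 6*s^2 - 2*s + 2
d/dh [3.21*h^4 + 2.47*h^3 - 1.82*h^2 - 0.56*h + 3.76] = 12.84*h^3 + 7.41*h^2 - 3.64*h - 0.56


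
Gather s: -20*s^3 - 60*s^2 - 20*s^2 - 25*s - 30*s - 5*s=-20*s^3 - 80*s^2 - 60*s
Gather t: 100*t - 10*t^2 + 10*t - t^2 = -11*t^2 + 110*t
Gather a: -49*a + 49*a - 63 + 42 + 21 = 0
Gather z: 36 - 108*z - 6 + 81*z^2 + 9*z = 81*z^2 - 99*z + 30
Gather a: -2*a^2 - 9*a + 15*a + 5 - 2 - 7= -2*a^2 + 6*a - 4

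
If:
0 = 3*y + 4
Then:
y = -4/3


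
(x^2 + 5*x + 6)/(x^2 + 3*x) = (x + 2)/x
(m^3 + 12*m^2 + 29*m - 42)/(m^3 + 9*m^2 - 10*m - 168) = (m - 1)/(m - 4)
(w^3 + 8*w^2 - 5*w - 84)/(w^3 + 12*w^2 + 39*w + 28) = (w - 3)/(w + 1)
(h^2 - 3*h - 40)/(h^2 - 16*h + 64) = (h + 5)/(h - 8)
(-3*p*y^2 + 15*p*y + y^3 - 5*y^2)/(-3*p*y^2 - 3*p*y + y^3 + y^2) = (y - 5)/(y + 1)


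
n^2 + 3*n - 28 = (n - 4)*(n + 7)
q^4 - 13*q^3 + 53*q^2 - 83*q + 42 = (q - 7)*(q - 3)*(q - 2)*(q - 1)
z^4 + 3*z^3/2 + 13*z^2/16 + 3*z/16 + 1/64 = (z + 1/4)^2*(z + 1/2)^2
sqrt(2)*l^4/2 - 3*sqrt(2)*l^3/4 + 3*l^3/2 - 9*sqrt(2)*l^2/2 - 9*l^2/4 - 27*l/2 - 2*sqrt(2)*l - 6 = (l - 4)*(l + 1/2)*(l + 3*sqrt(2)/2)*(sqrt(2)*l/2 + sqrt(2))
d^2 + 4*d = d*(d + 4)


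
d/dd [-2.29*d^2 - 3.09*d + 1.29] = -4.58*d - 3.09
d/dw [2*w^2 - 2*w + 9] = 4*w - 2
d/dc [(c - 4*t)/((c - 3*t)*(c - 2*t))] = ((-c + 4*t)*(c - 3*t) + (-c + 4*t)*(c - 2*t) + (c - 3*t)*(c - 2*t))/((c - 3*t)^2*(c - 2*t)^2)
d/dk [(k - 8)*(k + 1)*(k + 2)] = 3*k^2 - 10*k - 22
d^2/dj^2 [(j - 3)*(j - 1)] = 2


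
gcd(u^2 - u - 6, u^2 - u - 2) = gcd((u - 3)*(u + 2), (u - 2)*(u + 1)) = 1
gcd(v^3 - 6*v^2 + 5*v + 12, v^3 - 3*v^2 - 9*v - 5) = v + 1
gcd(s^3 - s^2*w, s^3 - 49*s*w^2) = s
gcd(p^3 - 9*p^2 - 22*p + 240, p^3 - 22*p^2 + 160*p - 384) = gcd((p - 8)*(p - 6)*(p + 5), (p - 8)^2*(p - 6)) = p^2 - 14*p + 48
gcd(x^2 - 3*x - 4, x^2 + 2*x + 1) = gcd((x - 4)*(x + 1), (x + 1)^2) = x + 1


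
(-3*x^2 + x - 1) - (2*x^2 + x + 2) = -5*x^2 - 3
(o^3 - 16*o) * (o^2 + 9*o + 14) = o^5 + 9*o^4 - 2*o^3 - 144*o^2 - 224*o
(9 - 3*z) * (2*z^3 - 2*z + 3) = -6*z^4 + 18*z^3 + 6*z^2 - 27*z + 27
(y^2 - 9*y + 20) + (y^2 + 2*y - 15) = 2*y^2 - 7*y + 5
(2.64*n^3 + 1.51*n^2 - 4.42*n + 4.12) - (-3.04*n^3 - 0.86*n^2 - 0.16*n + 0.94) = 5.68*n^3 + 2.37*n^2 - 4.26*n + 3.18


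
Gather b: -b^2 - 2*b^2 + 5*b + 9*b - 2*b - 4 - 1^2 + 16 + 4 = -3*b^2 + 12*b + 15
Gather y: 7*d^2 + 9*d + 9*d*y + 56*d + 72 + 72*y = 7*d^2 + 65*d + y*(9*d + 72) + 72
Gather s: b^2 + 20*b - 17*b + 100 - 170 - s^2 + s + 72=b^2 + 3*b - s^2 + s + 2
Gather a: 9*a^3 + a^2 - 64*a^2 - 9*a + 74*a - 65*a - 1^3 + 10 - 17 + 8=9*a^3 - 63*a^2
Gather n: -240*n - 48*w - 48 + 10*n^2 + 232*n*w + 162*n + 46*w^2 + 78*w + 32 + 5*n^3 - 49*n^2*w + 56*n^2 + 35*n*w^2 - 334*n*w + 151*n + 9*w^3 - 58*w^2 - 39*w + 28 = 5*n^3 + n^2*(66 - 49*w) + n*(35*w^2 - 102*w + 73) + 9*w^3 - 12*w^2 - 9*w + 12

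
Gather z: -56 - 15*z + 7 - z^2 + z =-z^2 - 14*z - 49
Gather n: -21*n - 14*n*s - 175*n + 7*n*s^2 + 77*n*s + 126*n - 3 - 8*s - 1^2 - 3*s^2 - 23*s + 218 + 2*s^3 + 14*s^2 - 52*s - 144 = n*(7*s^2 + 63*s - 70) + 2*s^3 + 11*s^2 - 83*s + 70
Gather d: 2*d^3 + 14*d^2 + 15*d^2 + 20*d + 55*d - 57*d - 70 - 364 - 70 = 2*d^3 + 29*d^2 + 18*d - 504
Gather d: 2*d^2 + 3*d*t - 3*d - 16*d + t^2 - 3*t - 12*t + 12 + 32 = 2*d^2 + d*(3*t - 19) + t^2 - 15*t + 44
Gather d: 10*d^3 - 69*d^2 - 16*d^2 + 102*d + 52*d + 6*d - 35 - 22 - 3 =10*d^3 - 85*d^2 + 160*d - 60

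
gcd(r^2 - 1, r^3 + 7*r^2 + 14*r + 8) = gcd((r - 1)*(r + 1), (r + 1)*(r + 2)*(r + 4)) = r + 1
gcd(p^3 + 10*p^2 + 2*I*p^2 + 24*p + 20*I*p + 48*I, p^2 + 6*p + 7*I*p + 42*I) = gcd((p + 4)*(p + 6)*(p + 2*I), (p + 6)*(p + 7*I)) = p + 6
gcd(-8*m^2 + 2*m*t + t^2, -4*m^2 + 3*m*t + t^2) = 4*m + t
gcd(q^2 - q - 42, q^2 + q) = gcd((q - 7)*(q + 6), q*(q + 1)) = 1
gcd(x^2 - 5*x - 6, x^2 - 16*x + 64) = 1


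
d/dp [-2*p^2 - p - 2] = -4*p - 1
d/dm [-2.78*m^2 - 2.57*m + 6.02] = -5.56*m - 2.57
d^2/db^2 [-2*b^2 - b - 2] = -4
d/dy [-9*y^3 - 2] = -27*y^2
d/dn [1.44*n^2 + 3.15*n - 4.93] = 2.88*n + 3.15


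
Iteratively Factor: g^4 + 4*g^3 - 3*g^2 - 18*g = (g)*(g^3 + 4*g^2 - 3*g - 18) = g*(g - 2)*(g^2 + 6*g + 9) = g*(g - 2)*(g + 3)*(g + 3)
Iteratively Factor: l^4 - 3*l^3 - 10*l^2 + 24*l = (l)*(l^3 - 3*l^2 - 10*l + 24) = l*(l - 2)*(l^2 - l - 12) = l*(l - 4)*(l - 2)*(l + 3)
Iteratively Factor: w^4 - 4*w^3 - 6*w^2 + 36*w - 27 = (w + 3)*(w^3 - 7*w^2 + 15*w - 9) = (w - 3)*(w + 3)*(w^2 - 4*w + 3) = (w - 3)^2*(w + 3)*(w - 1)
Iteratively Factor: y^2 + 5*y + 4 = (y + 4)*(y + 1)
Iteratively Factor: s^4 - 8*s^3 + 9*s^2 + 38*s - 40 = (s - 1)*(s^3 - 7*s^2 + 2*s + 40) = (s - 1)*(s + 2)*(s^2 - 9*s + 20) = (s - 5)*(s - 1)*(s + 2)*(s - 4)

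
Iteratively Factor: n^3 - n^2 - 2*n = (n - 2)*(n^2 + n) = (n - 2)*(n + 1)*(n)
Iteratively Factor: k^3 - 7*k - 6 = (k + 2)*(k^2 - 2*k - 3) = (k + 1)*(k + 2)*(k - 3)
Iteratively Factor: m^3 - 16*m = (m + 4)*(m^2 - 4*m) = m*(m + 4)*(m - 4)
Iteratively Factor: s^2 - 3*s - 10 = (s - 5)*(s + 2)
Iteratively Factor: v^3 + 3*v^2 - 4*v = (v)*(v^2 + 3*v - 4) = v*(v - 1)*(v + 4)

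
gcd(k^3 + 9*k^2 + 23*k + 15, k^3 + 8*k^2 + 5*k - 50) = k + 5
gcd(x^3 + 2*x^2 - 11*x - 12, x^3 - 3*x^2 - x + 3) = x^2 - 2*x - 3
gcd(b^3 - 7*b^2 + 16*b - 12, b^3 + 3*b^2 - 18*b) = b - 3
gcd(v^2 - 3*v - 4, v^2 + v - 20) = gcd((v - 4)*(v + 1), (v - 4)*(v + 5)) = v - 4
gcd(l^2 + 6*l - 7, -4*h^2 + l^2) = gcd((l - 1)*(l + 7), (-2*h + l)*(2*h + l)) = 1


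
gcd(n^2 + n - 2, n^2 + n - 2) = n^2 + n - 2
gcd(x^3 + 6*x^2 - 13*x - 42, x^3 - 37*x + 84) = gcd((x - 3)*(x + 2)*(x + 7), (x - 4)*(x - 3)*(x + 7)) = x^2 + 4*x - 21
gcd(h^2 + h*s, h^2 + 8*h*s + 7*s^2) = h + s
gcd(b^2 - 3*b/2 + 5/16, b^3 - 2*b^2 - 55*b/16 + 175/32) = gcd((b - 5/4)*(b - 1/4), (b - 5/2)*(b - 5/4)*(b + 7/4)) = b - 5/4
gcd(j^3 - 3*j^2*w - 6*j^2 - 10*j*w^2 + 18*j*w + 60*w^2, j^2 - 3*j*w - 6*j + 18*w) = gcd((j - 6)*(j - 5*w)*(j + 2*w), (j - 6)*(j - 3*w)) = j - 6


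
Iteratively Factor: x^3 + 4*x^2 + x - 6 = (x + 3)*(x^2 + x - 2) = (x - 1)*(x + 3)*(x + 2)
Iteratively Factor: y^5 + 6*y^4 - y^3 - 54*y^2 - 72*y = (y)*(y^4 + 6*y^3 - y^2 - 54*y - 72) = y*(y + 3)*(y^3 + 3*y^2 - 10*y - 24) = y*(y - 3)*(y + 3)*(y^2 + 6*y + 8) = y*(y - 3)*(y + 2)*(y + 3)*(y + 4)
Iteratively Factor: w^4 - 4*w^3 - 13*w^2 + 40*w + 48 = (w + 3)*(w^3 - 7*w^2 + 8*w + 16) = (w - 4)*(w + 3)*(w^2 - 3*w - 4) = (w - 4)^2*(w + 3)*(w + 1)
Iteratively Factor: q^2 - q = (q)*(q - 1)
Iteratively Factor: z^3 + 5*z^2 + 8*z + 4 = (z + 2)*(z^2 + 3*z + 2) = (z + 1)*(z + 2)*(z + 2)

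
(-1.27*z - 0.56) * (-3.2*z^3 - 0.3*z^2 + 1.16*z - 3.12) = 4.064*z^4 + 2.173*z^3 - 1.3052*z^2 + 3.3128*z + 1.7472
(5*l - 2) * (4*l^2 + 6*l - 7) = 20*l^3 + 22*l^2 - 47*l + 14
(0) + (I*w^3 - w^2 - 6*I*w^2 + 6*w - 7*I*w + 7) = I*w^3 - w^2 - 6*I*w^2 + 6*w - 7*I*w + 7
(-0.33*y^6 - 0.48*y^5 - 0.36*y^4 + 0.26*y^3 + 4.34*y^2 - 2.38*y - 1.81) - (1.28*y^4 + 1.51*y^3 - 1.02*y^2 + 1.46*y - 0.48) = -0.33*y^6 - 0.48*y^5 - 1.64*y^4 - 1.25*y^3 + 5.36*y^2 - 3.84*y - 1.33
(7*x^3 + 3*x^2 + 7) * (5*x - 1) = 35*x^4 + 8*x^3 - 3*x^2 + 35*x - 7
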